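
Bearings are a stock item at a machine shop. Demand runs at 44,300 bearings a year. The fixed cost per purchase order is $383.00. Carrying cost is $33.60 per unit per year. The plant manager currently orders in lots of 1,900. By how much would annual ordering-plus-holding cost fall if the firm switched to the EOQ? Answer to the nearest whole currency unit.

EOQ = √(2DS/H) = √(2 × 44,300 × 383 / 33.6) ≈ 1004.95.
Cost at Q* = (D/Q*)S + (Q*/2)H = √(2DSH) ≈ $33,766.49.
Cost at Q = 1,900: (44,300/1,900)×383 + (1,900/2)×33.6 = $8,929.95 + $31,920.00 = $40,849.95.
Excess = $40,849.95 − $33,766.49 = $7,083.46.

Extra cost ≈ $7,083 per year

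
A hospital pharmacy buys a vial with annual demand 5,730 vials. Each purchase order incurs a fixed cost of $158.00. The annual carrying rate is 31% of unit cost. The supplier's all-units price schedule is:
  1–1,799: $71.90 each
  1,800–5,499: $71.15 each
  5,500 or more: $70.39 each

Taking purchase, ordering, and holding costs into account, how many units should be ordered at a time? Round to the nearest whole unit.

Holding cost per unit per year at price C is H = 0.31·C.
For each price level, check whether its EOQ is feasible; otherwise the best quantity at that price is the breakpoint.
EOQ at $71.90 = 285.0 (feasible in tier 1): TC = 5,730×$71.90 + (5,730/285.0)×158 + (285.0/2)×0.31×$71.90 = $418,339.81.
EOQ at $71.15 = 286.5 < 1800, so use break Q=1800: TC = 5,730×$71.15 + (5,730/1800.0)×158 + (1800.0/2)×0.31×$71.15 = $428,043.32.
EOQ at $70.39 = 288.1 < 5500, so use break Q=5500: TC = 5,730×$70.39 + (5,730/5500.0)×158 + (5500.0/2)×0.31×$70.39 = $463,506.78.
Lowest total cost is $418,339.81 at Q = 285.0.

Q* ≈ 285 vials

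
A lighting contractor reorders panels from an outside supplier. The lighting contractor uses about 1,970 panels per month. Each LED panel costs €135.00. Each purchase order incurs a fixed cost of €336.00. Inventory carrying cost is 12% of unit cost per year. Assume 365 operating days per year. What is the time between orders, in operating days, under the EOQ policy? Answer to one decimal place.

Annual demand D = 1,970 × 12 = 23,640.
Holding cost H = 0.12 × €135.00 = €16.2000 per unit per year.
EOQ = √(2DS/H) = √(2 × 23,640 × 336 / 16.2) ≈ 990.26.
Cycle time = Q*/D × 365 = 990.26 / 23,640 × 365 ≈ 15.290 days.

T ≈ 15.3 days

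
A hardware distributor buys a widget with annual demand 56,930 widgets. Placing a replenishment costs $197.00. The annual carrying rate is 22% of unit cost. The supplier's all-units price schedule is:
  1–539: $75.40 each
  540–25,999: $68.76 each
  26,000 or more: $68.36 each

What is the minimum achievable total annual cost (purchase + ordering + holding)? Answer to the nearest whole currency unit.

Holding cost per unit per year at price C is H = 0.22·C.
For each price level, check whether its EOQ is feasible; otherwise the best quantity at that price is the breakpoint.
Tier 1 ($75.40): EOQ = 1162.8 exceeds tier's upper bound 539, so this tier is dominated.
EOQ at $68.76 = 1217.7 (feasible in tier 2): TC = 56,930×$68.76 + (56,930/1217.7)×197 + (1217.7/2)×0.22×$68.76 = $3,932,927.15.
EOQ at $68.36 = 1221.3 < 26000, so use break Q=26000: TC = 56,930×$68.36 + (56,930/26000.0)×197 + (26000.0/2)×0.22×$68.36 = $4,087,675.75.
Lowest total cost among the candidates is at Q = 1217.7.

TC* ≈ $3,932,927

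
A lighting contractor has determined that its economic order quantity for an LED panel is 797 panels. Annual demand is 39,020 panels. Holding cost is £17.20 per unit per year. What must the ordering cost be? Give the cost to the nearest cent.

S ≈ £140.00

Squaring Q* = √(2DS/H) gives Q*² = 2DS/H.
From Q* = √(2DS/H): S = Q*²H / (2D) = 797² × 17.2 / (2 × 39,020) = 139.9999.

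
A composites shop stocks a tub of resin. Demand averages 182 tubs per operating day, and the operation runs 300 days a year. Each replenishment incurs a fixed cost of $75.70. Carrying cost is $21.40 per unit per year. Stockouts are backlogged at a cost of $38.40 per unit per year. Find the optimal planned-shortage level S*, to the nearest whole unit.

Annual demand D = 182 × 300 = 54,600.
With planned backorders, Q* = √(2DS/H) · √((H+B)/B).
√(2DS/H) = √(2 × 54,600 × 75.7 / 21.4) = 621.516.
√((H+B)/B) = √((21.4+38.4)/38.4) = 1.2479.
Q* ≈ 775.599.
S* = Q* · H/(H+B) = 775.599 × 21.4/59.8 ≈ 277.556.

S* ≈ 278 tubs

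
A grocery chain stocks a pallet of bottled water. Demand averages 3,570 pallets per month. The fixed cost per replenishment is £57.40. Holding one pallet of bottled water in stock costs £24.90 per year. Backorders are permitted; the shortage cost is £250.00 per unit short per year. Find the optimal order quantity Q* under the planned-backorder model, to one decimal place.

Annual demand D = 3,570 × 12 = 42,840.
With planned backorders, Q* = √(2DS/H) · √((H+B)/B).
√(2DS/H) = √(2 × 42,840 × 57.4 / 24.9) = 444.422.
√((H+B)/B) = √((24.9+250)/250) = 1.0486.
Q* ≈ 466.029.

Q* ≈ 466.0 pallets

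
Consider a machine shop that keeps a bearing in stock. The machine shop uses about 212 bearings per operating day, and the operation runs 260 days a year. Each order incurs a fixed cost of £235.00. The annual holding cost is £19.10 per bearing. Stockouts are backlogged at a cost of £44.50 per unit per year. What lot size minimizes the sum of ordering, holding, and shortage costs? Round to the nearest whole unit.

Annual demand D = 212 × 260 = 55,120.
With planned backorders, Q* = √(2DS/H) · √((H+B)/B).
√(2DS/H) = √(2 × 55,120 × 235 / 19.1) = 1164.627.
√((H+B)/B) = √((19.1+44.5)/44.5) = 1.1955.
Q* ≈ 1392.308.

Q* ≈ 1,392 bearings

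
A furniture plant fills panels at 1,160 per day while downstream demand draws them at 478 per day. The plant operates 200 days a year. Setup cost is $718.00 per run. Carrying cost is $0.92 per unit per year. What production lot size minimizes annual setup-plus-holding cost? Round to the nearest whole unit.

Q* ≈ 15,931 panels

Annual demand D = 478 × 200 = 95,600.
Production build-up factor (1 − d/p) = 1 − 478/1,160 = 0.5879.
Q* = √(2DS / (H(1 − d/p))) = √(2 × 95,600 × 718 / (0.92 × 0.5879)).
= √(137,281,600 / 0.5409) ≈ 15931.221.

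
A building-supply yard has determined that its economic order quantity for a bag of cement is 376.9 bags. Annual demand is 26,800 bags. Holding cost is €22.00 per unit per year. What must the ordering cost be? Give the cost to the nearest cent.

S ≈ €58.31

The basic EOQ model gives Q* = √(2DS/H); rearrange for the unknown.
From Q* = √(2DS/H): S = Q*²H / (2D) = 376.9² × 22 / (2 × 26,800) = 58.3056.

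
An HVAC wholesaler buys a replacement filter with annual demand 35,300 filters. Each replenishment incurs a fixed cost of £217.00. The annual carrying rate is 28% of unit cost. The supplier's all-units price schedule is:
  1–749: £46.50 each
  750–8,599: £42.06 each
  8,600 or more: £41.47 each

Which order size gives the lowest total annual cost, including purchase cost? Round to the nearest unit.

Q* ≈ 1,141 filters

Holding cost per unit per year at price C is H = 0.28·C.
Candidates are each tier's EOQ (if it falls in that tier) and each price-break quantity.
Tier 1 (£46.50): EOQ = 1084.7 exceeds tier's upper bound 749, so this tier is dominated.
EOQ at £42.06 = 1140.6 (feasible in tier 2): TC = 35,300×£42.06 + (35,300/1140.6)×217 + (1140.6/2)×0.28×£42.06 = £1,498,150.16.
EOQ at £41.47 = 1148.6 < 8600, so use break Q=8600: TC = 35,300×£41.47 + (35,300/8600.0)×217 + (8600.0/2)×0.28×£41.47 = £1,514,711.59.
Lowest total cost is £1,498,150.16 at Q = 1140.6.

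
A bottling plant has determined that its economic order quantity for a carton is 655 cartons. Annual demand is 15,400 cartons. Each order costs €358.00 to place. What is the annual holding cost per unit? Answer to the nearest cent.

H ≈ €25.70

The basic EOQ model gives Q* = √(2DS/H); rearrange for the unknown.
From Q* = √(2DS/H): H = 2DS / Q*² = 2 × 15,400 × 358 / 655² = 25.7011.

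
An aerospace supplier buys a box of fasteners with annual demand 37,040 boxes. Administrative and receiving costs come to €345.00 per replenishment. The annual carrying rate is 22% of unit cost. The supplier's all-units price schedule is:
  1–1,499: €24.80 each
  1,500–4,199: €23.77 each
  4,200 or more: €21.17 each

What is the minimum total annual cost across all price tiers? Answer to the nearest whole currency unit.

Holding cost per unit per year at price C is H = 0.22·C.
For each price level, check whether its EOQ is feasible; otherwise the best quantity at that price is the breakpoint.
Tier 1 (€24.80): EOQ = 2164.3 exceeds tier's upper bound 1499, so this tier is dominated.
EOQ at €23.77 = 2210.7 (feasible in tier 2): TC = 37,040×€23.77 + (37,040/2210.7)×345 + (2210.7/2)×0.22×€23.77 = €892,001.55.
EOQ at €21.17 = 2342.5 < 4200, so use break Q=4200: TC = 37,040×€21.17 + (37,040/4200.0)×345 + (4200.0/2)×0.22×€21.17 = €796,959.91.
Lowest total cost among the candidates is at Q = 4200.0.

TC* ≈ €796,960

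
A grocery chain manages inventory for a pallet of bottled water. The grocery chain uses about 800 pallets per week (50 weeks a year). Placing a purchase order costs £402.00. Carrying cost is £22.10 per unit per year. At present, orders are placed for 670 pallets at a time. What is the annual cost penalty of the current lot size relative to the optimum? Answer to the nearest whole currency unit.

Extra cost ≈ £4,744 per year

Annual demand D = 800 × 50 = 40,000.
EOQ = √(2DS/H) = √(2 × 40,000 × 402 / 22.1) ≈ 1206.32.
Cost at Q* = (D/Q*)S + (Q*/2)H = √(2DSH) ≈ £26,659.63.
Cost at Q = 670: (40,000/670)×402 + (670/2)×22.1 = £24,000.00 + £7,403.50 = £31,403.50.
Excess = £31,403.50 − £26,659.63 = £4,743.87.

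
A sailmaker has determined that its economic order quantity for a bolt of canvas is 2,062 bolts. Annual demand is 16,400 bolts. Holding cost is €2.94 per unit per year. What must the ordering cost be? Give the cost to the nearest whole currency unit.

S ≈ €381

The basic EOQ model gives Q* = √(2DS/H); rearrange for the unknown.
From Q* = √(2DS/H): S = Q*²H / (2D) = 2,062² × 2.94 / (2 × 16,400) = 381.1104.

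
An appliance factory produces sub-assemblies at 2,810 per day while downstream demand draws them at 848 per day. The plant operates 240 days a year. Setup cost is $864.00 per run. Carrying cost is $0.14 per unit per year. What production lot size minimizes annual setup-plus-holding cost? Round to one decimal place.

Q* ≈ 59,981.2 sub-assemblies

Annual demand D = 848 × 240 = 203,520.
Production build-up factor (1 − d/p) = 1 − 848/2,810 = 0.6982.
Q* = √(2DS / (H(1 − d/p))) = √(2 × 203,520 × 864 / (0.14 × 0.6982)).
= √(351,682,560 / 0.0978) ≈ 59981.187.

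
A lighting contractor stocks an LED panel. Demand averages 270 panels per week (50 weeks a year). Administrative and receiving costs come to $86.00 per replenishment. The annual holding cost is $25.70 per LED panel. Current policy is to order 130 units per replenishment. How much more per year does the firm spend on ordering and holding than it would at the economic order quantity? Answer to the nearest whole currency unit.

Extra cost ≈ $2,876 per year

Annual demand D = 270 × 50 = 13,500.
EOQ = √(2DS/H) = √(2 × 13,500 × 86 / 25.7) ≈ 300.58.
Cost at Q* = (D/Q*)S + (Q*/2)H = √(2DSH) ≈ $7,724.99.
Cost at Q = 130: (13,500/130)×86 + (130/2)×25.7 = $8,930.77 + $1,670.50 = $10,601.27.
Excess = $10,601.27 − $7,724.99 = $2,876.28.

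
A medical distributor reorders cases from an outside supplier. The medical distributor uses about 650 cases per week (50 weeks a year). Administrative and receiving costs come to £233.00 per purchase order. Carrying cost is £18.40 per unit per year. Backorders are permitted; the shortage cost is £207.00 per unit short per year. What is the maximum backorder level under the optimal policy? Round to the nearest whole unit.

S* ≈ 77 cases

Annual demand D = 650 × 50 = 32,500.
With planned backorders, Q* = √(2DS/H) · √((H+B)/B).
√(2DS/H) = √(2 × 32,500 × 233 / 18.4) = 907.247.
√((H+B)/B) = √((18.4+207)/207) = 1.0435.
Q* ≈ 946.711.
S* = Q* · H/(H+B) = 946.711 × 18.4/225.4 ≈ 77.283.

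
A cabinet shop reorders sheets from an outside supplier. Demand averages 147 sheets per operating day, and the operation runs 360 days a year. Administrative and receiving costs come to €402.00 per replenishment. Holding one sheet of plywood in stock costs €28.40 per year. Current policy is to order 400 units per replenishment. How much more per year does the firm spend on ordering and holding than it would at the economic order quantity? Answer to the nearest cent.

Annual demand D = 147 × 360 = 52,920.
EOQ = √(2DS/H) = √(2 × 52,920 × 402 / 28.4) ≈ 1223.99.
Cost at Q* = (D/Q*)S + (Q*/2)H = √(2DSH) ≈ €34,761.39.
Cost at Q = 400: (52,920/400)×402 + (400/2)×28.4 = €53,184.60 + €5,680.00 = €58,864.60.
Excess = €58,864.60 − €34,761.39 = €24,103.21.

Extra cost ≈ €24,103.21 per year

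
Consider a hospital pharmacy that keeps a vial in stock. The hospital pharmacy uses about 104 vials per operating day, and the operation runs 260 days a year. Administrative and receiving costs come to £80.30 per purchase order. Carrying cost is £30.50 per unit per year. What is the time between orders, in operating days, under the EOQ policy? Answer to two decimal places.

T ≈ 3.63 days

Annual demand D = 104 × 260 = 27,040.
The optimal lot size = √(2DS/H) = √(2 × 27,040 × 80.3 / 30.5) ≈ 377.33.
Cycle time = Q*/D × 260 = 377.33 / 27,040 × 260 ≈ 3.628 days.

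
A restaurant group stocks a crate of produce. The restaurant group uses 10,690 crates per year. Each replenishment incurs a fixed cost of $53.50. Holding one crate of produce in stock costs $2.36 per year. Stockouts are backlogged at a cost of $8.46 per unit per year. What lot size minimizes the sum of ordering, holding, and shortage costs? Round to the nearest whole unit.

Q* ≈ 787 crates

With planned backorders, Q* = √(2DS/H) · √((H+B)/B).
√(2DS/H) = √(2 × 10,690 × 53.5 / 2.36) = 696.185.
√((H+B)/B) = √((2.36+8.46)/8.46) = 1.1309.
Q* ≈ 787.323.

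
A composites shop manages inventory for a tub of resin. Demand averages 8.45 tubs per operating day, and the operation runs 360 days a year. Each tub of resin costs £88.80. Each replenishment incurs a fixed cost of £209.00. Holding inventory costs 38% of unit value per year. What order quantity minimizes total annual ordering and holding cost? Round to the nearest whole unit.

Q* ≈ 194 tubs

Annual demand D = 8.45 × 360 = 3,042.
Holding cost H = 0.38 × £88.80 = £33.7440 per unit per year.
EOQ = √(2DS / H) = √(2 × 3,042 × 209 / 33.744).
= √(1,271,556 / 33.744) = √37,682.4324 ≈ 194.120.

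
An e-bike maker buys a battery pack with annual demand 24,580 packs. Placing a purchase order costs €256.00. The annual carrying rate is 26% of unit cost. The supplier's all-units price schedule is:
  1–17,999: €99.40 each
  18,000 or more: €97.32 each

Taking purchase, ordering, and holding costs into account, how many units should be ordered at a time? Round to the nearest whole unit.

Holding cost per unit per year at price C is H = 0.26·C.
For each price level, check whether its EOQ is feasible; otherwise the best quantity at that price is the breakpoint.
EOQ at €99.40 = 697.8 (feasible in tier 1): TC = 24,580×€99.40 + (24,580/697.8)×256 + (697.8/2)×0.26×€99.40 = €2,461,286.57.
EOQ at €97.32 = 705.2 < 18000, so use break Q=18000: TC = 24,580×€97.32 + (24,580/18000.0)×256 + (18000.0/2)×0.26×€97.32 = €2,620,203.98.
Lowest total cost is €2,461,286.57 at Q = 697.8.

Q* ≈ 698 packs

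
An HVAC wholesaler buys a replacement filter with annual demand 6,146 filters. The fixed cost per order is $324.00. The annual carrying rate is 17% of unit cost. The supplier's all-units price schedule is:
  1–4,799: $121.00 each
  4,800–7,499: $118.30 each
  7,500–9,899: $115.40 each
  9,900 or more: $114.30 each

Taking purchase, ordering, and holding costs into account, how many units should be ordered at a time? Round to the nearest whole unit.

Holding cost per unit per year at price C is H = 0.17·C.
For each price level, check whether its EOQ is feasible; otherwise the best quantity at that price is the breakpoint.
EOQ at $121.00 = 440.0 (feasible in tier 1): TC = 6,146×$121.00 + (6,146/440.0)×324 + (440.0/2)×0.17×$121.00 = $752,717.09.
EOQ at $118.30 = 445.0 < 4800, so use break Q=4800: TC = 6,146×$118.30 + (6,146/4800.0)×324 + (4800.0/2)×0.17×$118.30 = $775,753.05.
EOQ at $115.40 = 450.6 < 7500, so use break Q=7500: TC = 6,146×$115.40 + (6,146/7500.0)×324 + (7500.0/2)×0.17×$115.40 = $783,081.41.
EOQ at $114.30 = 452.7 < 9900, so use break Q=9900: TC = 6,146×$114.30 + (6,146/9900.0)×324 + (9900.0/2)×0.17×$114.30 = $798,872.39.
Lowest total cost is $752,717.09 at Q = 440.0.

Q* ≈ 440 filters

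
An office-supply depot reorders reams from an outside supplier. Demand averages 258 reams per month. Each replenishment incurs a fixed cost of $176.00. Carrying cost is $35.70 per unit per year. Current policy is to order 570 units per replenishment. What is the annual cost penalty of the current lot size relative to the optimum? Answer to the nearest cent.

Annual demand D = 258 × 12 = 3,096.
EOQ = √(2DS/H) = √(2 × 3,096 × 176 / 35.7) ≈ 174.72.
Cost at Q* = (D/Q*)S + (Q*/2)H = √(2DSH) ≈ $6,237.43.
Cost at Q = 570: (3,096/570)×176 + (570/2)×35.7 = $955.96 + $10,174.50 = $11,130.46.
Excess = $11,130.46 − $6,237.43 = $4,893.02.

Extra cost ≈ $4,893.02 per year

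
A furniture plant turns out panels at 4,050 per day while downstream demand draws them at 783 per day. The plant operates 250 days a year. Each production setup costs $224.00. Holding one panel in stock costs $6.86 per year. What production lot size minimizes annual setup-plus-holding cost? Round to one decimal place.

Q* ≈ 3,980.9 panels

Annual demand D = 783 × 250 = 195,750.
Production build-up factor (1 − d/p) = 1 − 783/4,050 = 0.8067.
Q* = √(2DS / (H(1 − d/p))) = √(2 × 195,750 × 224 / (6.86 × 0.8067)).
= √(87,696,000 / 5.5337) ≈ 3980.896.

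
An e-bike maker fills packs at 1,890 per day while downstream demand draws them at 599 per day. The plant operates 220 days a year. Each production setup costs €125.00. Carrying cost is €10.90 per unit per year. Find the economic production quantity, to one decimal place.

Annual demand D = 599 × 220 = 131,780.
Production build-up factor (1 − d/p) = 1 − 599/1,890 = 0.6831.
Q* = √(2DS / (H(1 − d/p))) = √(2 × 131,780 × 125 / (10.9 × 0.6831)).
= √(32,945,000 / 7.4454) ≈ 2103.533.

Q* ≈ 2,103.5 packs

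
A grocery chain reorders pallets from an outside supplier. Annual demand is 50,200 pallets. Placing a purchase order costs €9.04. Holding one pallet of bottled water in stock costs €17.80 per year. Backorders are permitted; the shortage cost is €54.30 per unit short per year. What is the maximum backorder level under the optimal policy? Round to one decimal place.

With planned backorders, Q* = √(2DS/H) · √((H+B)/B).
√(2DS/H) = √(2 × 50,200 × 9.04 / 17.8) = 225.809.
√((H+B)/B) = √((17.8+54.3)/54.3) = 1.1523.
Q* ≈ 260.201.
S* = Q* · H/(H+B) = 260.201 × 17.8/72.1 ≈ 64.238.

S* ≈ 64.2 pallets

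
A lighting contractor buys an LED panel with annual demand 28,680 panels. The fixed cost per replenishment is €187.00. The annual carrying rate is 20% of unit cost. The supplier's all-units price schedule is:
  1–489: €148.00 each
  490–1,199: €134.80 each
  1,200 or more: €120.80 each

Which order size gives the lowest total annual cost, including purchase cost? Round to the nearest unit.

Holding cost per unit per year at price C is H = 0.20·C.
For each price level, check whether its EOQ is feasible; otherwise the best quantity at that price is the breakpoint.
Tier 1 (€148.00): EOQ = 602.0 exceeds tier's upper bound 489, so this tier is dominated.
EOQ at €134.80 = 630.8 (feasible in tier 2): TC = 28,680×€134.80 + (28,680/630.8)×187 + (630.8/2)×0.20×€134.80 = €3,883,069.34.
EOQ at €120.80 = 666.3 < 1200, so use break Q=1200: TC = 28,680×€120.80 + (28,680/1200.0)×187 + (1200.0/2)×0.20×€120.80 = €3,483,509.30.
Lowest total cost is €3,483,509.30 at Q = 1200.0.

Q* ≈ 1,200 panels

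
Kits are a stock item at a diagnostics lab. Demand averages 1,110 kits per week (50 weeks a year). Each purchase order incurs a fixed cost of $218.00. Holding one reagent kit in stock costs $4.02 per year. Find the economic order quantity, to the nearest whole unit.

Q* ≈ 2,453 kits

Annual demand D = 1,110 × 50 = 55,500.
EOQ = √(2DS / H) = √(2 × 55,500 × 218 / 4.02).
= √(24,198,000 / 4.02) = √6,019,402.9851 ≈ 2453.447.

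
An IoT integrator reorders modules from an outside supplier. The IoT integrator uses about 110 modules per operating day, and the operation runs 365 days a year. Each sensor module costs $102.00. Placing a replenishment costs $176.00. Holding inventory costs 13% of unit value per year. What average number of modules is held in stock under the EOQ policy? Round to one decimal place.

Annual demand D = 110 × 365 = 40,150.
Holding cost H = 0.13 × $102.00 = $13.2600 per unit per year.
The optimal lot size = √(2DS/H) = √(2 × 40,150 × 176 / 13.26) ≈ 1032.39.
Average inventory = Q*/2 ≈ 1032.39 / 2 = 516.193.

Average inventory ≈ 516.2 modules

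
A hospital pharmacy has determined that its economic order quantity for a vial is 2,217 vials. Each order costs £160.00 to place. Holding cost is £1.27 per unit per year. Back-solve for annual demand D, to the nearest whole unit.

D ≈ 19,507 vials per year

Invert the EOQ relation Q*² = 2DS/H.
From Q* = √(2DS/H): D = Q*²H / (2S) = 2,217² × 1.27 / (2 × 160) = 19506.759.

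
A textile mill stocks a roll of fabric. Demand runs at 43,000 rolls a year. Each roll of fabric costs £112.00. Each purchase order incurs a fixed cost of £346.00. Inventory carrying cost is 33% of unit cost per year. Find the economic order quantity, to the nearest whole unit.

Q* ≈ 897 rolls

Holding cost H = 0.33 × £112.00 = £36.9600 per unit per year.
EOQ = √(2DS / H) = √(2 × 43,000 × 346 / 36.96).
= √(29,756,000 / 36.96) = √805,086.5801 ≈ 897.266.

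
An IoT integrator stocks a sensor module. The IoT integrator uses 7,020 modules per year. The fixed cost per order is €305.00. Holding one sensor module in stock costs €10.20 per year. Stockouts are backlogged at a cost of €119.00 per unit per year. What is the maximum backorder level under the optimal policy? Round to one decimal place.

With planned backorders, Q* = √(2DS/H) · √((H+B)/B).
√(2DS/H) = √(2 × 7,020 × 305 / 10.2) = 647.938.
√((H+B)/B) = √((10.2+119)/119) = 1.0420.
Q* ≈ 675.136.
S* = Q* · H/(H+B) = 675.136 × 10.2/129.2 ≈ 53.300.

S* ≈ 53.3 modules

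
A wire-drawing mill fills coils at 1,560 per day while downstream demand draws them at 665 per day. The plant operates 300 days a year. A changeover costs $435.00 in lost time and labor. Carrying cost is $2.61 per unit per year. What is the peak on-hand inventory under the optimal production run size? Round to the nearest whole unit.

I_max ≈ 6,177 coils

Annual demand D = 665 × 300 = 199,500.
Production build-up factor (1 − d/p) = 1 − 665/1,560 = 0.5737.
Q* = √(2DS / (H(1 − d/p))) = √(2 × 199,500 × 435 / (2.61 × 0.5737)).
= √(173,565,000 / 1.4974) ≈ 10766.179.
Maximum inventory = Q*(1 − d/p) = 10766.179 × 0.5737 ≈ 6176.750.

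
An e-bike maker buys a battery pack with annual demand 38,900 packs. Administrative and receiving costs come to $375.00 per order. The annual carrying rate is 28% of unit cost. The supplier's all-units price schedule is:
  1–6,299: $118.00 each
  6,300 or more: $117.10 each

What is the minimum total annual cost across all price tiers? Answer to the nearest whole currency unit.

TC* ≈ $4,621,247

Holding cost per unit per year at price C is H = 0.28·C.
Candidates are each tier's EOQ (if it falls in that tier) and each price-break quantity.
EOQ at $118.00 = 939.7 (feasible in tier 1): TC = 38,900×$118.00 + (38,900/939.7)×375 + (939.7/2)×0.28×$118.00 = $4,621,247.42.
EOQ at $117.10 = 943.3 < 6300, so use break Q=6300: TC = 38,900×$117.10 + (38,900/6300.0)×375 + (6300.0/2)×0.28×$117.10 = $4,660,787.68.
Lowest total cost among the candidates is at Q = 939.7.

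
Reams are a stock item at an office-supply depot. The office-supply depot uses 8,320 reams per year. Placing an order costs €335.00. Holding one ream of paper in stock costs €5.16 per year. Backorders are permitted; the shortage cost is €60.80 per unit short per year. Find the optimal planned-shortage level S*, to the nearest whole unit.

S* ≈ 85 reams

With planned backorders, Q* = √(2DS/H) · √((H+B)/B).
√(2DS/H) = √(2 × 8,320 × 335 / 5.16) = 1039.380.
√((H+B)/B) = √((5.16+60.8)/60.8) = 1.0416.
Q* ≈ 1082.587.
S* = Q* · H/(H+B) = 1082.587 × 5.16/65.96 ≈ 84.690.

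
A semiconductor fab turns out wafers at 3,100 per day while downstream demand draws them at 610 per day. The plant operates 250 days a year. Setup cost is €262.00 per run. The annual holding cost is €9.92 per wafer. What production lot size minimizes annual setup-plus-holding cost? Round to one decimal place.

Annual demand D = 610 × 250 = 152,500.
Production build-up factor (1 − d/p) = 1 − 610/3,100 = 0.8032.
Q* = √(2DS / (H(1 − d/p))) = √(2 × 152,500 × 262 / (9.92 × 0.8032)).
= √(79,910,000 / 7.968) ≈ 3166.838.

Q* ≈ 3,166.8 wafers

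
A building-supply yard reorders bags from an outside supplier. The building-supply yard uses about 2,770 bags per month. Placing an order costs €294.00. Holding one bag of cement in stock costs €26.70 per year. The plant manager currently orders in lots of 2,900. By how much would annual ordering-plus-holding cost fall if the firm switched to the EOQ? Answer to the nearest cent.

Annual demand D = 2,770 × 12 = 33,240.
EOQ = √(2DS/H) = √(2 × 33,240 × 294 / 26.7) ≈ 855.59.
Cost at Q* = (D/Q*)S + (Q*/2)H = √(2DSH) ≈ €22,844.14.
Cost at Q = 2,900: (33,240/2,900)×294 + (2,900/2)×26.7 = €3,369.85 + €38,715.00 = €42,084.85.
Excess = €42,084.85 − €22,844.14 = €19,240.71.

Extra cost ≈ €19,240.71 per year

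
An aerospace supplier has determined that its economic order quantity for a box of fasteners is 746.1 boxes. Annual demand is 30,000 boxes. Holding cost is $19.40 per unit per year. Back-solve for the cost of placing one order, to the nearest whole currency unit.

The basic EOQ model gives Q* = √(2DS/H); rearrange for the unknown.
From Q* = √(2DS/H): S = Q*²H / (2D) = 746.1² × 19.4 / (2 × 30,000) = 179.9884.

S ≈ $180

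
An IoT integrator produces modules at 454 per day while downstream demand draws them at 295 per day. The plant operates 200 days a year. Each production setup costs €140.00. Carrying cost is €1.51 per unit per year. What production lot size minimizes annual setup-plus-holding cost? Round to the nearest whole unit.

Annual demand D = 295 × 200 = 59,000.
Production build-up factor (1 − d/p) = 1 − 295/454 = 0.3502.
Q* = √(2DS / (H(1 − d/p))) = √(2 × 59,000 × 140 / (1.51 × 0.3502)).
= √(16,520,000 / 0.5288) ≈ 5589.152.

Q* ≈ 5,589 modules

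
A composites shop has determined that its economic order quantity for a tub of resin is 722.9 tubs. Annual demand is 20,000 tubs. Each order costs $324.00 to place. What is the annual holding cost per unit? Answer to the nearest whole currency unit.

H ≈ $25

Squaring Q* = √(2DS/H) gives Q*² = 2DS/H.
From Q* = √(2DS/H): H = 2DS / Q*² = 2 × 20,000 × 324 / 722.9² = 24.7998.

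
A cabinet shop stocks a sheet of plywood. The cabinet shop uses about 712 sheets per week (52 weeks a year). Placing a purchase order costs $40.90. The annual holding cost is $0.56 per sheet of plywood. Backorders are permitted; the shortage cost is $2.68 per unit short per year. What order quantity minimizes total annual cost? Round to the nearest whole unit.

Q* ≈ 2,557 sheets

Annual demand D = 712 × 52 = 37,024.
With planned backorders, Q* = √(2DS/H) · √((H+B)/B).
√(2DS/H) = √(2 × 37,024 × 40.9 / 0.56) = 2325.543.
√((H+B)/B) = √((0.56+2.68)/2.68) = 1.0995.
Q* ≈ 2556.992.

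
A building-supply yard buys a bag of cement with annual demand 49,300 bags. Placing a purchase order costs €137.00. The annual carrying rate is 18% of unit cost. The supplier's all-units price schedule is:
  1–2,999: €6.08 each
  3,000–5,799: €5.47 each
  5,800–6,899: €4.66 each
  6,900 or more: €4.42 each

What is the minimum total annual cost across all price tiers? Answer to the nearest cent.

TC* ≈ €221,629.68

Holding cost per unit per year at price C is H = 0.18·C.
Candidates are each tier's EOQ (if it falls in that tier) and each price-break quantity.
Tier 1 (€6.08): EOQ = 3513.3 exceeds tier's upper bound 2999, so this tier is dominated.
EOQ at €5.47 = 3704.0 (feasible in tier 2): TC = 49,300×€5.47 + (49,300/3704.0)×137 + (3704.0/2)×0.18×€5.47 = €273,317.94.
EOQ at €4.66 = 4013.0 < 5800, so use break Q=5800: TC = 49,300×€4.66 + (49,300/5800.0)×137 + (5800.0/2)×0.18×€4.66 = €233,335.02.
EOQ at €4.42 = 4120.5 < 6900, so use break Q=6900: TC = 49,300×€4.42 + (49,300/6900.0)×137 + (6900.0/2)×0.18×€4.42 = €221,629.68.
Lowest total cost among the candidates is at Q = 6900.0.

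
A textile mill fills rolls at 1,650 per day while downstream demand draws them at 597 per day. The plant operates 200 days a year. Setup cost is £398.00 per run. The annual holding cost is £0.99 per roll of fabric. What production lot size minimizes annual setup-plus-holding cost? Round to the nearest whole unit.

Annual demand D = 597 × 200 = 119,400.
Production build-up factor (1 − d/p) = 1 − 597/1,650 = 0.6382.
Q* = √(2DS / (H(1 − d/p))) = √(2 × 119,400 × 398 / (0.99 × 0.6382)).
= √(95,042,400 / 0.6318) ≈ 12265.038.

Q* ≈ 12,265 rolls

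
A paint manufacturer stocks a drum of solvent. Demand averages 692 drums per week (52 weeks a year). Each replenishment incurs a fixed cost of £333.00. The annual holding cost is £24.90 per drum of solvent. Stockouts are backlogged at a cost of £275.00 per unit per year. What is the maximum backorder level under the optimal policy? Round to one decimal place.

Annual demand D = 692 × 52 = 35,984.
With planned backorders, Q* = √(2DS/H) · √((H+B)/B).
√(2DS/H) = √(2 × 35,984 × 333 / 24.9) = 981.052.
√((H+B)/B) = √((24.9+275)/275) = 1.0443.
Q* ≈ 1024.505.
S* = Q* · H/(H+B) = 1024.505 × 24.9/299.9 ≈ 85.062.

S* ≈ 85.1 drums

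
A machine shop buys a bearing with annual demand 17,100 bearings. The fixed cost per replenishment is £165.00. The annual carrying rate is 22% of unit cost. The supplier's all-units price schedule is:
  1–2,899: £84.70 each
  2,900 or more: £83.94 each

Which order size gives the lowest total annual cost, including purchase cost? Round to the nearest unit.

Q* ≈ 550 bearings

Holding cost per unit per year at price C is H = 0.22·C.
For each price level, check whether its EOQ is feasible; otherwise the best quantity at that price is the breakpoint.
EOQ at £84.70 = 550.3 (feasible in tier 1): TC = 17,100×£84.70 + (17,100/550.3)×165 + (550.3/2)×0.22×£84.70 = £1,458,624.35.
EOQ at £83.94 = 552.8 < 2900, so use break Q=2900: TC = 17,100×£83.94 + (17,100/2900.0)×165 + (2900.0/2)×0.22×£83.94 = £1,463,123.79.
Lowest total cost is £1,458,624.35 at Q = 550.3.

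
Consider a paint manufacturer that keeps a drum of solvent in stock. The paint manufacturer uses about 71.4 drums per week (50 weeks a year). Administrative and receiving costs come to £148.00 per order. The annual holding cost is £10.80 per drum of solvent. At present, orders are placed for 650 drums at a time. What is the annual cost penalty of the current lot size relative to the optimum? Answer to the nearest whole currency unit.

Extra cost ≈ £945 per year

Annual demand D = 71.4 × 50 = 3,570.
EOQ = √(2DS/H) = √(2 × 3,570 × 148 / 10.8) ≈ 312.80.
Cost at Q* = (D/Q*)S + (Q*/2)H = √(2DSH) ≈ £3,378.25.
Cost at Q = 650: (3,570/650)×148 + (650/2)×10.8 = £812.86 + £3,510.00 = £4,322.86.
Excess = £4,322.86 − £3,378.25 = £944.61.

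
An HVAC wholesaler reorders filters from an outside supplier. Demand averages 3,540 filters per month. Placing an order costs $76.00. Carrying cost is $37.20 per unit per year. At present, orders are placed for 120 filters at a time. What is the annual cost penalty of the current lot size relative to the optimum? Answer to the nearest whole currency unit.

Annual demand D = 3,540 × 12 = 42,480.
EOQ = √(2DS/H) = √(2 × 42,480 × 76 / 37.2) ≈ 416.62.
Cost at Q* = (D/Q*)S + (Q*/2)H = √(2DSH) ≈ $15,498.35.
Cost at Q = 120: (42,480/120)×76 + (120/2)×37.2 = $26,904.00 + $2,232.00 = $29,136.00.
Excess = $29,136.00 − $15,498.35 = $13,637.65.

Extra cost ≈ $13,638 per year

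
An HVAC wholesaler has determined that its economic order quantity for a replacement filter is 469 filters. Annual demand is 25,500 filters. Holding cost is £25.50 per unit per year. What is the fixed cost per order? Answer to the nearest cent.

The basic EOQ model gives Q* = √(2DS/H); rearrange for the unknown.
From Q* = √(2DS/H): S = Q*²H / (2D) = 469² × 25.5 / (2 × 25,500) = 109.9805.

S ≈ £109.98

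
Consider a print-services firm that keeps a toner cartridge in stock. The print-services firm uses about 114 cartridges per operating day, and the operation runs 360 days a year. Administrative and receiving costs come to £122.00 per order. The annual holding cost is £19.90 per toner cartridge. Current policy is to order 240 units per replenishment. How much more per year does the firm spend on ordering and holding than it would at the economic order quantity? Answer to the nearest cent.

Extra cost ≈ £9,133.56 per year

Annual demand D = 114 × 360 = 41,040.
EOQ = √(2DS/H) = √(2 × 41,040 × 122 / 19.9) ≈ 709.37.
Cost at Q* = (D/Q*)S + (Q*/2)H = √(2DSH) ≈ £14,116.44.
Cost at Q = 240: (41,040/240)×122 + (240/2)×19.9 = £20,862.00 + £2,388.00 = £23,250.00.
Excess = £23,250.00 − £14,116.44 = £9,133.56.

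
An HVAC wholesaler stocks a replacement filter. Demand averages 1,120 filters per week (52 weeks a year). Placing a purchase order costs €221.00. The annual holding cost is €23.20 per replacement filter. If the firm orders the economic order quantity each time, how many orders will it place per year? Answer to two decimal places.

N ≈ 55.29 orders per year

Annual demand D = 1,120 × 52 = 58,240.
EOQ = √(2DS/H) = √(2 × 58,240 × 221 / 23.2) ≈ 1053.36.
Orders per year = D / Q* = 58,240 / 1053.36 ≈ 55.290.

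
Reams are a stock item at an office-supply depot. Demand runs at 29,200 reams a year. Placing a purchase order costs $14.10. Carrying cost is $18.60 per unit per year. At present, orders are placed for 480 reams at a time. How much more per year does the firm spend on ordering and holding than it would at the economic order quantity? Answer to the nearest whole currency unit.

EOQ = √(2DS/H) = √(2 × 29,200 × 14.1 / 18.6) ≈ 210.41.
Cost at Q* = (D/Q*)S + (Q*/2)H = √(2DSH) ≈ $3,913.56.
Cost at Q = 480: (29,200/480)×14.1 + (480/2)×18.6 = $857.75 + $4,464.00 = $5,321.75.
Excess = $5,321.75 − $3,913.56 = $1,408.19.

Extra cost ≈ $1,408 per year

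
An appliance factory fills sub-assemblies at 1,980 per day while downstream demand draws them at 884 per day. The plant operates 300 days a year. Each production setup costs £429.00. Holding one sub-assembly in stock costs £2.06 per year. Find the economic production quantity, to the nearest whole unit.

Annual demand D = 884 × 300 = 265,200.
Production build-up factor (1 − d/p) = 1 − 884/1,980 = 0.5535.
Q* = √(2DS / (H(1 − d/p))) = √(2 × 265,200 × 429 / (2.06 × 0.5535)).
= √(227,541,600 / 1.1403) ≈ 14126.160.

Q* ≈ 14,126 sub-assemblies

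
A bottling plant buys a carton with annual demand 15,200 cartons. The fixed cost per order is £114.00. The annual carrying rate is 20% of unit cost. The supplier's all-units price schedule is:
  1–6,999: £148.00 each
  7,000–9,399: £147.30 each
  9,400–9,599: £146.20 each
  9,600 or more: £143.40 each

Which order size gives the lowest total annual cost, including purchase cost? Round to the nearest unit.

Q* ≈ 342 cartons

Holding cost per unit per year at price C is H = 0.20·C.
Evaluate total cost at each tier's feasible EOQ or, if the EOQ is below the tier, at the tier's minimum quantity.
EOQ at £148.00 = 342.2 (feasible in tier 1): TC = 15,200×£148.00 + (15,200/342.2)×114 + (342.2/2)×0.20×£148.00 = £2,259,728.27.
EOQ at £147.30 = 343.0 < 7000, so use break Q=7000: TC = 15,200×£147.30 + (15,200/7000.0)×114 + (7000.0/2)×0.20×£147.30 = £2,342,317.54.
EOQ at £146.20 = 344.3 < 9400, so use break Q=9400: TC = 15,200×£146.20 + (15,200/9400.0)×114 + (9400.0/2)×0.20×£146.20 = £2,359,852.34.
EOQ at £143.40 = 347.6 < 9600, so use break Q=9600: TC = 15,200×£143.40 + (15,200/9600.0)×114 + (9600.0/2)×0.20×£143.40 = £2,317,524.50.
Lowest total cost is £2,259,728.27 at Q = 342.2.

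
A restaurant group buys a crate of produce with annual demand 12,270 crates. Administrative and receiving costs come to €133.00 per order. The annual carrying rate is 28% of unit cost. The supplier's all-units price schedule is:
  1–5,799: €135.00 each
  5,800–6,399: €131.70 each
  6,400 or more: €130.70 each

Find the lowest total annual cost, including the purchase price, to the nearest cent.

Holding cost per unit per year at price C is H = 0.28·C.
For each price level, check whether its EOQ is feasible; otherwise the best quantity at that price is the breakpoint.
EOQ at €135.00 = 293.8 (feasible in tier 1): TC = 12,270×€135.00 + (12,270/293.8)×133 + (293.8/2)×0.28×€135.00 = €1,667,557.31.
EOQ at €131.70 = 297.5 < 5800, so use break Q=5800: TC = 12,270×€131.70 + (12,270/5800.0)×133 + (5800.0/2)×0.28×€131.70 = €1,723,180.76.
EOQ at €130.70 = 298.6 < 6400, so use break Q=6400: TC = 12,270×€130.70 + (12,270/6400.0)×133 + (6400.0/2)×0.28×€130.70 = €1,721,051.19.
Lowest total cost among the candidates is at Q = 293.8.

TC* ≈ €1,667,557.31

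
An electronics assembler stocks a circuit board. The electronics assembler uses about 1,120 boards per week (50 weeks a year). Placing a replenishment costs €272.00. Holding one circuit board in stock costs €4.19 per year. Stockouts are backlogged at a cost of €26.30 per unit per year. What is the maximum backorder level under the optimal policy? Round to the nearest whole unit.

Annual demand D = 1,120 × 50 = 56,000.
With planned backorders, Q* = √(2DS/H) · √((H+B)/B).
√(2DS/H) = √(2 × 56,000 × 272 / 4.19) = 2696.413.
√((H+B)/B) = √((4.19+26.3)/26.3) = 1.0767.
Q* ≈ 2903.269.
S* = Q* · H/(H+B) = 2903.269 × 4.19/30.49 ≈ 398.973.

S* ≈ 399 boards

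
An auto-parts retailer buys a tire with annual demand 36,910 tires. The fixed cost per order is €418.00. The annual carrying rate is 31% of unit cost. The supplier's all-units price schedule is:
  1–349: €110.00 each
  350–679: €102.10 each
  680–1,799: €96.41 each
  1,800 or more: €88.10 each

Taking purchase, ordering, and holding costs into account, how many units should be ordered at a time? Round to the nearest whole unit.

Holding cost per unit per year at price C is H = 0.31·C.
For each price level, check whether its EOQ is feasible; otherwise the best quantity at that price is the breakpoint.
Tier 1 (€110.00): EOQ = 951.3 exceeds tier's upper bound 349, so this tier is dominated.
Tier 2 (€102.10): EOQ = 987.4 exceeds tier's upper bound 679, so this tier is dominated.
EOQ at €96.41 = 1016.1 (feasible in tier 3): TC = 36,910×€96.41 + (36,910/1016.1)×418 + (1016.1/2)×0.31×€96.41 = €3,588,861.16.
EOQ at €88.10 = 1062.9 < 1800, so use break Q=1800: TC = 36,910×€88.10 + (36,910/1800.0)×418 + (1800.0/2)×0.31×€88.10 = €3,284,922.22.
Lowest total cost is €3,284,922.22 at Q = 1800.0.

Q* ≈ 1,800 tires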